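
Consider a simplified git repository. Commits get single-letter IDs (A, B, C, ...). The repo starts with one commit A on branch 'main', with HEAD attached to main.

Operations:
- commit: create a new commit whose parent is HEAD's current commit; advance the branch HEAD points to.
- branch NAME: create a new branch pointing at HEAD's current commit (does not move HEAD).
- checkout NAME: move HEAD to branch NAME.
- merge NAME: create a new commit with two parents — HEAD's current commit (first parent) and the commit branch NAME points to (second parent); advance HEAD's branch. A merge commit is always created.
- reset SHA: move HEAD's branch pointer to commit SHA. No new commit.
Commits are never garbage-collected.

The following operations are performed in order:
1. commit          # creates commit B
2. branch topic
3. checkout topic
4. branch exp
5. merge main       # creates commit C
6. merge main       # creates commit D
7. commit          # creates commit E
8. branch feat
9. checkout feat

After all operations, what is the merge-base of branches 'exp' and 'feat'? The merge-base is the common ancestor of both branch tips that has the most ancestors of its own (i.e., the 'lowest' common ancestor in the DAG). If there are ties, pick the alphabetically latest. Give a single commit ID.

Answer: B

Derivation:
After op 1 (commit): HEAD=main@B [main=B]
After op 2 (branch): HEAD=main@B [main=B topic=B]
After op 3 (checkout): HEAD=topic@B [main=B topic=B]
After op 4 (branch): HEAD=topic@B [exp=B main=B topic=B]
After op 5 (merge): HEAD=topic@C [exp=B main=B topic=C]
After op 6 (merge): HEAD=topic@D [exp=B main=B topic=D]
After op 7 (commit): HEAD=topic@E [exp=B main=B topic=E]
After op 8 (branch): HEAD=topic@E [exp=B feat=E main=B topic=E]
After op 9 (checkout): HEAD=feat@E [exp=B feat=E main=B topic=E]
ancestors(exp=B): ['A', 'B']
ancestors(feat=E): ['A', 'B', 'C', 'D', 'E']
common: ['A', 'B']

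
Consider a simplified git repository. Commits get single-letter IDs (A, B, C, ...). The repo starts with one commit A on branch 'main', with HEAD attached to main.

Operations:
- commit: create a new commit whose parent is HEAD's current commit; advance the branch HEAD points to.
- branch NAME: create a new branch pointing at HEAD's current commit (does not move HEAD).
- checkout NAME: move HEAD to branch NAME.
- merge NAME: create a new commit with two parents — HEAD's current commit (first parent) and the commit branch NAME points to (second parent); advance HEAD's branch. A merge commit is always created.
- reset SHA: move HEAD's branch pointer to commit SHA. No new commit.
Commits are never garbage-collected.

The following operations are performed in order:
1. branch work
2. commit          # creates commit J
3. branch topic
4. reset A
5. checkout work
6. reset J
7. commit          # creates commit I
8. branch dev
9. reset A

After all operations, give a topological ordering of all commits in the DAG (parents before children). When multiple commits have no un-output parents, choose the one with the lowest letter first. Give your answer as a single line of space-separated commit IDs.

After op 1 (branch): HEAD=main@A [main=A work=A]
After op 2 (commit): HEAD=main@J [main=J work=A]
After op 3 (branch): HEAD=main@J [main=J topic=J work=A]
After op 4 (reset): HEAD=main@A [main=A topic=J work=A]
After op 5 (checkout): HEAD=work@A [main=A topic=J work=A]
After op 6 (reset): HEAD=work@J [main=A topic=J work=J]
After op 7 (commit): HEAD=work@I [main=A topic=J work=I]
After op 8 (branch): HEAD=work@I [dev=I main=A topic=J work=I]
After op 9 (reset): HEAD=work@A [dev=I main=A topic=J work=A]
commit A: parents=[]
commit I: parents=['J']
commit J: parents=['A']

Answer: A J I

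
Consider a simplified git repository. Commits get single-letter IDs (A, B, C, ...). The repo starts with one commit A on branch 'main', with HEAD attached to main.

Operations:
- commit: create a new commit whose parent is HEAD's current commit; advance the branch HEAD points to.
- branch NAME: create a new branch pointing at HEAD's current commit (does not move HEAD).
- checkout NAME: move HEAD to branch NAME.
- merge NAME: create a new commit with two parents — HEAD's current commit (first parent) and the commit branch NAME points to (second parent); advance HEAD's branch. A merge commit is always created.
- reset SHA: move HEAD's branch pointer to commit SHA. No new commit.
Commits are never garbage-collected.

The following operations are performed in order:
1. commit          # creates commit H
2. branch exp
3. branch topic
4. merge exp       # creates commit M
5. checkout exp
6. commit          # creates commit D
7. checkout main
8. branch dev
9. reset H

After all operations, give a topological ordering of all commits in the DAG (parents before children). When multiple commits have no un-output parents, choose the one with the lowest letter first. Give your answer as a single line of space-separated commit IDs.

Answer: A H D M

Derivation:
After op 1 (commit): HEAD=main@H [main=H]
After op 2 (branch): HEAD=main@H [exp=H main=H]
After op 3 (branch): HEAD=main@H [exp=H main=H topic=H]
After op 4 (merge): HEAD=main@M [exp=H main=M topic=H]
After op 5 (checkout): HEAD=exp@H [exp=H main=M topic=H]
After op 6 (commit): HEAD=exp@D [exp=D main=M topic=H]
After op 7 (checkout): HEAD=main@M [exp=D main=M topic=H]
After op 8 (branch): HEAD=main@M [dev=M exp=D main=M topic=H]
After op 9 (reset): HEAD=main@H [dev=M exp=D main=H topic=H]
commit A: parents=[]
commit D: parents=['H']
commit H: parents=['A']
commit M: parents=['H', 'H']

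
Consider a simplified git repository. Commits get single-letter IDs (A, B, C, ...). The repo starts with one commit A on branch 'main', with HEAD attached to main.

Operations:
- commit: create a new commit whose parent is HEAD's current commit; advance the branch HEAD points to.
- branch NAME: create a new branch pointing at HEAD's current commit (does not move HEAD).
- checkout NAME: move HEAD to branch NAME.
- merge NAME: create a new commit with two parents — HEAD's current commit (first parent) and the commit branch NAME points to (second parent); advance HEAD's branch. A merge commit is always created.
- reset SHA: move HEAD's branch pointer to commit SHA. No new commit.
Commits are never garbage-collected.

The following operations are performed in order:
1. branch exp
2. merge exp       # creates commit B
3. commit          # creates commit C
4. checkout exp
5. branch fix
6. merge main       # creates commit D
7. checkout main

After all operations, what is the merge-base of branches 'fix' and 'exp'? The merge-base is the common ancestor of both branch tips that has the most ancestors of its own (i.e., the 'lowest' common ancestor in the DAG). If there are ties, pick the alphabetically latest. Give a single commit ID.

After op 1 (branch): HEAD=main@A [exp=A main=A]
After op 2 (merge): HEAD=main@B [exp=A main=B]
After op 3 (commit): HEAD=main@C [exp=A main=C]
After op 4 (checkout): HEAD=exp@A [exp=A main=C]
After op 5 (branch): HEAD=exp@A [exp=A fix=A main=C]
After op 6 (merge): HEAD=exp@D [exp=D fix=A main=C]
After op 7 (checkout): HEAD=main@C [exp=D fix=A main=C]
ancestors(fix=A): ['A']
ancestors(exp=D): ['A', 'B', 'C', 'D']
common: ['A']

Answer: A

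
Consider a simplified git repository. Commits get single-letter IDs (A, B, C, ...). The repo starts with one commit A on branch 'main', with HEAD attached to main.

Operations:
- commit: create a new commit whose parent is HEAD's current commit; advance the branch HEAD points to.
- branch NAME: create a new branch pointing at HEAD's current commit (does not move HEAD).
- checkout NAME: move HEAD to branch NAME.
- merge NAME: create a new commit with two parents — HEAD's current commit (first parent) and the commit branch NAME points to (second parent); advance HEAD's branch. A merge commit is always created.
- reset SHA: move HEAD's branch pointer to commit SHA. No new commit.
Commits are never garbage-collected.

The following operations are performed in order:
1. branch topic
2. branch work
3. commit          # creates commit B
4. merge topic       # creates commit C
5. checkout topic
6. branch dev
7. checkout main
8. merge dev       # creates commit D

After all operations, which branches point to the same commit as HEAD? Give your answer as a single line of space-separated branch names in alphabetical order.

Answer: main

Derivation:
After op 1 (branch): HEAD=main@A [main=A topic=A]
After op 2 (branch): HEAD=main@A [main=A topic=A work=A]
After op 3 (commit): HEAD=main@B [main=B topic=A work=A]
After op 4 (merge): HEAD=main@C [main=C topic=A work=A]
After op 5 (checkout): HEAD=topic@A [main=C topic=A work=A]
After op 6 (branch): HEAD=topic@A [dev=A main=C topic=A work=A]
After op 7 (checkout): HEAD=main@C [dev=A main=C topic=A work=A]
After op 8 (merge): HEAD=main@D [dev=A main=D topic=A work=A]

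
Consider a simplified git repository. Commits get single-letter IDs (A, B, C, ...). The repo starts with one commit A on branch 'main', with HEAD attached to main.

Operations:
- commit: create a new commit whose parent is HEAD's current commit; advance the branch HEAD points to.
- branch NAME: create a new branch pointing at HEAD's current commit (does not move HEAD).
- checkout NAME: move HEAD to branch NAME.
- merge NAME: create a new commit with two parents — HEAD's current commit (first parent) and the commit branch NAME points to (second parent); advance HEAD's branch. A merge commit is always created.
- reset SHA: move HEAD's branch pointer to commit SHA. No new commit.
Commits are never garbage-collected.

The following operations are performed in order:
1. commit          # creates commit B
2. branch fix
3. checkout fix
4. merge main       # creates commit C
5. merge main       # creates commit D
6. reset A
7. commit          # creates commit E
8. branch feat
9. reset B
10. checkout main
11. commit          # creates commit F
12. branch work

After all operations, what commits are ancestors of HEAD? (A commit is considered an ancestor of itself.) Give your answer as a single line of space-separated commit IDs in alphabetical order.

Answer: A B F

Derivation:
After op 1 (commit): HEAD=main@B [main=B]
After op 2 (branch): HEAD=main@B [fix=B main=B]
After op 3 (checkout): HEAD=fix@B [fix=B main=B]
After op 4 (merge): HEAD=fix@C [fix=C main=B]
After op 5 (merge): HEAD=fix@D [fix=D main=B]
After op 6 (reset): HEAD=fix@A [fix=A main=B]
After op 7 (commit): HEAD=fix@E [fix=E main=B]
After op 8 (branch): HEAD=fix@E [feat=E fix=E main=B]
After op 9 (reset): HEAD=fix@B [feat=E fix=B main=B]
After op 10 (checkout): HEAD=main@B [feat=E fix=B main=B]
After op 11 (commit): HEAD=main@F [feat=E fix=B main=F]
After op 12 (branch): HEAD=main@F [feat=E fix=B main=F work=F]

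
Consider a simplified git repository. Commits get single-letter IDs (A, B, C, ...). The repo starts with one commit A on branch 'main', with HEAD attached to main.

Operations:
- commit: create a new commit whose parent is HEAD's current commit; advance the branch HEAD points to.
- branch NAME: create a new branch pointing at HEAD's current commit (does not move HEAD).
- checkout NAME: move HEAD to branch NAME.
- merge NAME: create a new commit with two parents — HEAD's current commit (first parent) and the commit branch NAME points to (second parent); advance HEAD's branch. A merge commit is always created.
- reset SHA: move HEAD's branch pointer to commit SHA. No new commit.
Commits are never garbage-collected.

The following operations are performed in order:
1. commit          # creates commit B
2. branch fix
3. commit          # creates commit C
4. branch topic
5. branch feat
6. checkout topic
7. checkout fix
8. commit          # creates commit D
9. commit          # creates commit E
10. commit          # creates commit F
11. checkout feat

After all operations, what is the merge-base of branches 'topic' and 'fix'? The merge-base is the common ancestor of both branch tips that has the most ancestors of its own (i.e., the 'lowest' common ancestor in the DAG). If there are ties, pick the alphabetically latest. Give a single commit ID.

Answer: B

Derivation:
After op 1 (commit): HEAD=main@B [main=B]
After op 2 (branch): HEAD=main@B [fix=B main=B]
After op 3 (commit): HEAD=main@C [fix=B main=C]
After op 4 (branch): HEAD=main@C [fix=B main=C topic=C]
After op 5 (branch): HEAD=main@C [feat=C fix=B main=C topic=C]
After op 6 (checkout): HEAD=topic@C [feat=C fix=B main=C topic=C]
After op 7 (checkout): HEAD=fix@B [feat=C fix=B main=C topic=C]
After op 8 (commit): HEAD=fix@D [feat=C fix=D main=C topic=C]
After op 9 (commit): HEAD=fix@E [feat=C fix=E main=C topic=C]
After op 10 (commit): HEAD=fix@F [feat=C fix=F main=C topic=C]
After op 11 (checkout): HEAD=feat@C [feat=C fix=F main=C topic=C]
ancestors(topic=C): ['A', 'B', 'C']
ancestors(fix=F): ['A', 'B', 'D', 'E', 'F']
common: ['A', 'B']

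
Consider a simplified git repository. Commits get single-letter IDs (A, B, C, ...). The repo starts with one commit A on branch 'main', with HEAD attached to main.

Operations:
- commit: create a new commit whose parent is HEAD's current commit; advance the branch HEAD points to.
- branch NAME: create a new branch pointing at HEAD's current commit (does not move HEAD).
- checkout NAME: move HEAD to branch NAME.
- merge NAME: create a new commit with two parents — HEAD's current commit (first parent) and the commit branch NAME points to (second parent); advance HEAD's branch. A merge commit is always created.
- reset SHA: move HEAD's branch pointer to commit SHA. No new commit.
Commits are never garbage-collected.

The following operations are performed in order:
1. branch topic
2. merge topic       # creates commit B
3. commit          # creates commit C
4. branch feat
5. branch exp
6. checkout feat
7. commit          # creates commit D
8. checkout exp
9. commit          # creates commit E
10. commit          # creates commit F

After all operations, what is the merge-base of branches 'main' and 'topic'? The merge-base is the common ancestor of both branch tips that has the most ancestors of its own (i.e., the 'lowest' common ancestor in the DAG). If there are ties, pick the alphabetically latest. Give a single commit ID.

After op 1 (branch): HEAD=main@A [main=A topic=A]
After op 2 (merge): HEAD=main@B [main=B topic=A]
After op 3 (commit): HEAD=main@C [main=C topic=A]
After op 4 (branch): HEAD=main@C [feat=C main=C topic=A]
After op 5 (branch): HEAD=main@C [exp=C feat=C main=C topic=A]
After op 6 (checkout): HEAD=feat@C [exp=C feat=C main=C topic=A]
After op 7 (commit): HEAD=feat@D [exp=C feat=D main=C topic=A]
After op 8 (checkout): HEAD=exp@C [exp=C feat=D main=C topic=A]
After op 9 (commit): HEAD=exp@E [exp=E feat=D main=C topic=A]
After op 10 (commit): HEAD=exp@F [exp=F feat=D main=C topic=A]
ancestors(main=C): ['A', 'B', 'C']
ancestors(topic=A): ['A']
common: ['A']

Answer: A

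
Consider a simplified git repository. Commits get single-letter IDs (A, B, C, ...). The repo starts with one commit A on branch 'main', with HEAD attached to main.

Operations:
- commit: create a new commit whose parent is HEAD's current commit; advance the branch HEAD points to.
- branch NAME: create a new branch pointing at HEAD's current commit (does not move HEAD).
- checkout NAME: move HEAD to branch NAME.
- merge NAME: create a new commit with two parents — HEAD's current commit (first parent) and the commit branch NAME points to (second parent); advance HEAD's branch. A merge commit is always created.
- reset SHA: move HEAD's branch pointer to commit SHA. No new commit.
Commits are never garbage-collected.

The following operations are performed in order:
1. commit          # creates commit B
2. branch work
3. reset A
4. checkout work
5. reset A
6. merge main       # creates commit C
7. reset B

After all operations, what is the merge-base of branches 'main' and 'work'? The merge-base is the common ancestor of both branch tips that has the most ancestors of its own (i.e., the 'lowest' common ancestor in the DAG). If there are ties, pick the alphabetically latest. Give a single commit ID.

After op 1 (commit): HEAD=main@B [main=B]
After op 2 (branch): HEAD=main@B [main=B work=B]
After op 3 (reset): HEAD=main@A [main=A work=B]
After op 4 (checkout): HEAD=work@B [main=A work=B]
After op 5 (reset): HEAD=work@A [main=A work=A]
After op 6 (merge): HEAD=work@C [main=A work=C]
After op 7 (reset): HEAD=work@B [main=A work=B]
ancestors(main=A): ['A']
ancestors(work=B): ['A', 'B']
common: ['A']

Answer: A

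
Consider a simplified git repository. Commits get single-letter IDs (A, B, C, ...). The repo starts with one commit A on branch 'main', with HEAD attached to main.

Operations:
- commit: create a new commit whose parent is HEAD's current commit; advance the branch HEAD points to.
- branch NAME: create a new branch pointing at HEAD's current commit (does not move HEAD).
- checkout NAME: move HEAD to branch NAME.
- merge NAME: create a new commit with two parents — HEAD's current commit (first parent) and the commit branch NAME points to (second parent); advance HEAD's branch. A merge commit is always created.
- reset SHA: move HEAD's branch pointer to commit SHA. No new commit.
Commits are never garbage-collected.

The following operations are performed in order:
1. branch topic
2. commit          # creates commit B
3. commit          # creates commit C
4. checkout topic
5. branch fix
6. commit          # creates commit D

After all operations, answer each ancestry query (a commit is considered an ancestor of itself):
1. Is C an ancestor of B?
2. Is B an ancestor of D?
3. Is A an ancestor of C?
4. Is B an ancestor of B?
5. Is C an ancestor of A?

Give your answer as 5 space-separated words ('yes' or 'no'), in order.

After op 1 (branch): HEAD=main@A [main=A topic=A]
After op 2 (commit): HEAD=main@B [main=B topic=A]
After op 3 (commit): HEAD=main@C [main=C topic=A]
After op 4 (checkout): HEAD=topic@A [main=C topic=A]
After op 5 (branch): HEAD=topic@A [fix=A main=C topic=A]
After op 6 (commit): HEAD=topic@D [fix=A main=C topic=D]
ancestors(B) = {A,B}; C in? no
ancestors(D) = {A,D}; B in? no
ancestors(C) = {A,B,C}; A in? yes
ancestors(B) = {A,B}; B in? yes
ancestors(A) = {A}; C in? no

Answer: no no yes yes no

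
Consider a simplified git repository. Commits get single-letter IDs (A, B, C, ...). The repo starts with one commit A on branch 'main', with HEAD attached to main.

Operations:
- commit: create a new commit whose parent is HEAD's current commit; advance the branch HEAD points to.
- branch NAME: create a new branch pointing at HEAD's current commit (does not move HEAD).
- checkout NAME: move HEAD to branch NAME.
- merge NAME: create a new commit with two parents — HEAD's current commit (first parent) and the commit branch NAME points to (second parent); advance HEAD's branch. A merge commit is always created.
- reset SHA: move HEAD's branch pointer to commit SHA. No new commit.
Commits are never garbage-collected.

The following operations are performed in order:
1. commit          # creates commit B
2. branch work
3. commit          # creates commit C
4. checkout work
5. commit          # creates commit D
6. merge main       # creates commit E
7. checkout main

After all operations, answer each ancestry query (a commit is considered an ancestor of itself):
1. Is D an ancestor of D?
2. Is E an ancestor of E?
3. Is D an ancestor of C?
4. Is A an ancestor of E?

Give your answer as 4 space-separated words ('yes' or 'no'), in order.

Answer: yes yes no yes

Derivation:
After op 1 (commit): HEAD=main@B [main=B]
After op 2 (branch): HEAD=main@B [main=B work=B]
After op 3 (commit): HEAD=main@C [main=C work=B]
After op 4 (checkout): HEAD=work@B [main=C work=B]
After op 5 (commit): HEAD=work@D [main=C work=D]
After op 6 (merge): HEAD=work@E [main=C work=E]
After op 7 (checkout): HEAD=main@C [main=C work=E]
ancestors(D) = {A,B,D}; D in? yes
ancestors(E) = {A,B,C,D,E}; E in? yes
ancestors(C) = {A,B,C}; D in? no
ancestors(E) = {A,B,C,D,E}; A in? yes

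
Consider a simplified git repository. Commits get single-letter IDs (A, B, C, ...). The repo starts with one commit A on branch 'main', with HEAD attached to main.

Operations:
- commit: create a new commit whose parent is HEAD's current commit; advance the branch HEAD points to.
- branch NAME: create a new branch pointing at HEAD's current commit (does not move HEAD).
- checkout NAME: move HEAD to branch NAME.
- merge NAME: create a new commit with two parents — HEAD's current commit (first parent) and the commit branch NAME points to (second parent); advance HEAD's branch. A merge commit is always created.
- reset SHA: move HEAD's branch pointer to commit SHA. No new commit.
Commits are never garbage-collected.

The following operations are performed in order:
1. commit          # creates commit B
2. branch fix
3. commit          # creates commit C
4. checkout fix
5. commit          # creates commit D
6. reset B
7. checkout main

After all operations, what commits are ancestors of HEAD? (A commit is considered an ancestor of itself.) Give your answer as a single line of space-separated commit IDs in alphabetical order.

Answer: A B C

Derivation:
After op 1 (commit): HEAD=main@B [main=B]
After op 2 (branch): HEAD=main@B [fix=B main=B]
After op 3 (commit): HEAD=main@C [fix=B main=C]
After op 4 (checkout): HEAD=fix@B [fix=B main=C]
After op 5 (commit): HEAD=fix@D [fix=D main=C]
After op 6 (reset): HEAD=fix@B [fix=B main=C]
After op 7 (checkout): HEAD=main@C [fix=B main=C]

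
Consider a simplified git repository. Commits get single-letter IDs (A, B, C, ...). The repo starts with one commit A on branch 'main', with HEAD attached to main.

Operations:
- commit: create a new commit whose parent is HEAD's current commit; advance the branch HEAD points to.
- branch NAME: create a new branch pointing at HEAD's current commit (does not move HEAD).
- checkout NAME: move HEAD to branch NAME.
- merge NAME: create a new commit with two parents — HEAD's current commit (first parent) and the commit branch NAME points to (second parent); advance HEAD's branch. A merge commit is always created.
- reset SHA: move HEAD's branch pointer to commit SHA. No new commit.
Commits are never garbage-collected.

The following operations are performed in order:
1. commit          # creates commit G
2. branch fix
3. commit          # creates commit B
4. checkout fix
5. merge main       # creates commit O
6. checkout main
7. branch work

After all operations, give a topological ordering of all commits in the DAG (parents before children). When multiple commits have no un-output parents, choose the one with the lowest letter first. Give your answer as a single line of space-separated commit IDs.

Answer: A G B O

Derivation:
After op 1 (commit): HEAD=main@G [main=G]
After op 2 (branch): HEAD=main@G [fix=G main=G]
After op 3 (commit): HEAD=main@B [fix=G main=B]
After op 4 (checkout): HEAD=fix@G [fix=G main=B]
After op 5 (merge): HEAD=fix@O [fix=O main=B]
After op 6 (checkout): HEAD=main@B [fix=O main=B]
After op 7 (branch): HEAD=main@B [fix=O main=B work=B]
commit A: parents=[]
commit B: parents=['G']
commit G: parents=['A']
commit O: parents=['G', 'B']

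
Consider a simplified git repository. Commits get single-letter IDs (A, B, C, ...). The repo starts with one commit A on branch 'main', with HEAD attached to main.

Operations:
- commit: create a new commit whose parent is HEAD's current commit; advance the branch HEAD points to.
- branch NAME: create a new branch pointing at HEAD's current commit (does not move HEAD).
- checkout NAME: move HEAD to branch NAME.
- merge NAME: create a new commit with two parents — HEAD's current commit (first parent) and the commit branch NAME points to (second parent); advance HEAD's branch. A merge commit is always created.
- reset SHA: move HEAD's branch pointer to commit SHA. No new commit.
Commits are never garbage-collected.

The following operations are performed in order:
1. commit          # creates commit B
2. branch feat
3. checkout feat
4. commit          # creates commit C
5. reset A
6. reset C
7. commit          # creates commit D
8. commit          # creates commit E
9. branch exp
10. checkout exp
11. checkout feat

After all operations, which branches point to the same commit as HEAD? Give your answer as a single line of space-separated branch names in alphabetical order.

After op 1 (commit): HEAD=main@B [main=B]
After op 2 (branch): HEAD=main@B [feat=B main=B]
After op 3 (checkout): HEAD=feat@B [feat=B main=B]
After op 4 (commit): HEAD=feat@C [feat=C main=B]
After op 5 (reset): HEAD=feat@A [feat=A main=B]
After op 6 (reset): HEAD=feat@C [feat=C main=B]
After op 7 (commit): HEAD=feat@D [feat=D main=B]
After op 8 (commit): HEAD=feat@E [feat=E main=B]
After op 9 (branch): HEAD=feat@E [exp=E feat=E main=B]
After op 10 (checkout): HEAD=exp@E [exp=E feat=E main=B]
After op 11 (checkout): HEAD=feat@E [exp=E feat=E main=B]

Answer: exp feat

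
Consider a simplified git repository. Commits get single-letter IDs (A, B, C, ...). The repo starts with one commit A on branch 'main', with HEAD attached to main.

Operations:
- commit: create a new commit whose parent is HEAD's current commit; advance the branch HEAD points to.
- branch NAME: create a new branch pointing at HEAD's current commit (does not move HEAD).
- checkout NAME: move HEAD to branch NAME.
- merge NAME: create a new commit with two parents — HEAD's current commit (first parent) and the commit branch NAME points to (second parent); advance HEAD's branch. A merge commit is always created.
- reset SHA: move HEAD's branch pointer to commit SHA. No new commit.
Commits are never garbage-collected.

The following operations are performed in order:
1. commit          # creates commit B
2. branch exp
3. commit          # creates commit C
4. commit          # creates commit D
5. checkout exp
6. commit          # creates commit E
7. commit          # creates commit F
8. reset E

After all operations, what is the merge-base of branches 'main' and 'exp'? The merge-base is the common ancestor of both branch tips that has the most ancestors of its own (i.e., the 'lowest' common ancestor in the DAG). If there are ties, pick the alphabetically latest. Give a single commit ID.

Answer: B

Derivation:
After op 1 (commit): HEAD=main@B [main=B]
After op 2 (branch): HEAD=main@B [exp=B main=B]
After op 3 (commit): HEAD=main@C [exp=B main=C]
After op 4 (commit): HEAD=main@D [exp=B main=D]
After op 5 (checkout): HEAD=exp@B [exp=B main=D]
After op 6 (commit): HEAD=exp@E [exp=E main=D]
After op 7 (commit): HEAD=exp@F [exp=F main=D]
After op 8 (reset): HEAD=exp@E [exp=E main=D]
ancestors(main=D): ['A', 'B', 'C', 'D']
ancestors(exp=E): ['A', 'B', 'E']
common: ['A', 'B']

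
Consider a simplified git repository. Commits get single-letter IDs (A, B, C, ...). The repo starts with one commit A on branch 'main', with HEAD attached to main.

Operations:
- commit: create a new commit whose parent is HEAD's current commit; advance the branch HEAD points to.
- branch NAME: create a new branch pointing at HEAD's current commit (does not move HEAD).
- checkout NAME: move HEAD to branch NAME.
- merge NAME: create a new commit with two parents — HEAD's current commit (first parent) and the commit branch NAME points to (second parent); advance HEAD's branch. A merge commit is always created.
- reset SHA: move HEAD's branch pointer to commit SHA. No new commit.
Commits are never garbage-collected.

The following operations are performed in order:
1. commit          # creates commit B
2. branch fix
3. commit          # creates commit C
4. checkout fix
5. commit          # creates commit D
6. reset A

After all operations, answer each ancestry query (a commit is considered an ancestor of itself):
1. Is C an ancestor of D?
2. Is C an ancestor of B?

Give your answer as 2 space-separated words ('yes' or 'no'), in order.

Answer: no no

Derivation:
After op 1 (commit): HEAD=main@B [main=B]
After op 2 (branch): HEAD=main@B [fix=B main=B]
After op 3 (commit): HEAD=main@C [fix=B main=C]
After op 4 (checkout): HEAD=fix@B [fix=B main=C]
After op 5 (commit): HEAD=fix@D [fix=D main=C]
After op 6 (reset): HEAD=fix@A [fix=A main=C]
ancestors(D) = {A,B,D}; C in? no
ancestors(B) = {A,B}; C in? no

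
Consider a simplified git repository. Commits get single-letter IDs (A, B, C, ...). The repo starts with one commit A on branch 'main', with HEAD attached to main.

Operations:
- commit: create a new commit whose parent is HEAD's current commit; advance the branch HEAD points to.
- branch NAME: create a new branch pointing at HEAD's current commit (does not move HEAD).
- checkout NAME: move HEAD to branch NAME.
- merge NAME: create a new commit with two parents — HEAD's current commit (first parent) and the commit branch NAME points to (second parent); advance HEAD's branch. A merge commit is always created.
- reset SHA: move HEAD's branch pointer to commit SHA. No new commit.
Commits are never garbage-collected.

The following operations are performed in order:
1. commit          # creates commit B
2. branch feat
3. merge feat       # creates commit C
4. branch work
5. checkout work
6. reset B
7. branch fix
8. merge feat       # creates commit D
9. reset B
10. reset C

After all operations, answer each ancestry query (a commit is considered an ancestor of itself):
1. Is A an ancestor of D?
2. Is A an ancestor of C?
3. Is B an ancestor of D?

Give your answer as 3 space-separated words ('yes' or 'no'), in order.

After op 1 (commit): HEAD=main@B [main=B]
After op 2 (branch): HEAD=main@B [feat=B main=B]
After op 3 (merge): HEAD=main@C [feat=B main=C]
After op 4 (branch): HEAD=main@C [feat=B main=C work=C]
After op 5 (checkout): HEAD=work@C [feat=B main=C work=C]
After op 6 (reset): HEAD=work@B [feat=B main=C work=B]
After op 7 (branch): HEAD=work@B [feat=B fix=B main=C work=B]
After op 8 (merge): HEAD=work@D [feat=B fix=B main=C work=D]
After op 9 (reset): HEAD=work@B [feat=B fix=B main=C work=B]
After op 10 (reset): HEAD=work@C [feat=B fix=B main=C work=C]
ancestors(D) = {A,B,D}; A in? yes
ancestors(C) = {A,B,C}; A in? yes
ancestors(D) = {A,B,D}; B in? yes

Answer: yes yes yes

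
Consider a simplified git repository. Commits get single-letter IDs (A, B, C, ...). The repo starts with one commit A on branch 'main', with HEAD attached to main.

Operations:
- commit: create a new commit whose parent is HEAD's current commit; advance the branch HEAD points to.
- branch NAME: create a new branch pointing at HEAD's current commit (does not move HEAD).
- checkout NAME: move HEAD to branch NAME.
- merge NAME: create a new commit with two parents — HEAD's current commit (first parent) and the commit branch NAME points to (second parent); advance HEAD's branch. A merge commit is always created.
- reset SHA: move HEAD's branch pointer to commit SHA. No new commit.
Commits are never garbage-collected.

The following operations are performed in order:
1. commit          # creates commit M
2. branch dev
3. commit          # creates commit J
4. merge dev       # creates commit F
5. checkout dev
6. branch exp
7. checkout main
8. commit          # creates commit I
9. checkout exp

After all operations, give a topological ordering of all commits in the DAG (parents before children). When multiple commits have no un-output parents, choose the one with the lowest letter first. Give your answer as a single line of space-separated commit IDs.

Answer: A M J F I

Derivation:
After op 1 (commit): HEAD=main@M [main=M]
After op 2 (branch): HEAD=main@M [dev=M main=M]
After op 3 (commit): HEAD=main@J [dev=M main=J]
After op 4 (merge): HEAD=main@F [dev=M main=F]
After op 5 (checkout): HEAD=dev@M [dev=M main=F]
After op 6 (branch): HEAD=dev@M [dev=M exp=M main=F]
After op 7 (checkout): HEAD=main@F [dev=M exp=M main=F]
After op 8 (commit): HEAD=main@I [dev=M exp=M main=I]
After op 9 (checkout): HEAD=exp@M [dev=M exp=M main=I]
commit A: parents=[]
commit F: parents=['J', 'M']
commit I: parents=['F']
commit J: parents=['M']
commit M: parents=['A']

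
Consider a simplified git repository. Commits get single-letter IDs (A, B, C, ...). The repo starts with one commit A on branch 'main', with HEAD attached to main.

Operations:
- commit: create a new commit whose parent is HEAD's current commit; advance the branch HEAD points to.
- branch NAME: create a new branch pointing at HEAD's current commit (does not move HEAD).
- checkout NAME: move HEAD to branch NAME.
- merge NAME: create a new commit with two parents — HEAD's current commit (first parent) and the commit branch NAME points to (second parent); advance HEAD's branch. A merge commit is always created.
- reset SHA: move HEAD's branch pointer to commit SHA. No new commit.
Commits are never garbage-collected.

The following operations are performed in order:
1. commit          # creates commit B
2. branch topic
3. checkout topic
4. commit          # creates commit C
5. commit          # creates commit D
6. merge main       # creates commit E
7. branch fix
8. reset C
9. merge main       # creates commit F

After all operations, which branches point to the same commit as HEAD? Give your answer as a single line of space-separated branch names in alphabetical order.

Answer: topic

Derivation:
After op 1 (commit): HEAD=main@B [main=B]
After op 2 (branch): HEAD=main@B [main=B topic=B]
After op 3 (checkout): HEAD=topic@B [main=B topic=B]
After op 4 (commit): HEAD=topic@C [main=B topic=C]
After op 5 (commit): HEAD=topic@D [main=B topic=D]
After op 6 (merge): HEAD=topic@E [main=B topic=E]
After op 7 (branch): HEAD=topic@E [fix=E main=B topic=E]
After op 8 (reset): HEAD=topic@C [fix=E main=B topic=C]
After op 9 (merge): HEAD=topic@F [fix=E main=B topic=F]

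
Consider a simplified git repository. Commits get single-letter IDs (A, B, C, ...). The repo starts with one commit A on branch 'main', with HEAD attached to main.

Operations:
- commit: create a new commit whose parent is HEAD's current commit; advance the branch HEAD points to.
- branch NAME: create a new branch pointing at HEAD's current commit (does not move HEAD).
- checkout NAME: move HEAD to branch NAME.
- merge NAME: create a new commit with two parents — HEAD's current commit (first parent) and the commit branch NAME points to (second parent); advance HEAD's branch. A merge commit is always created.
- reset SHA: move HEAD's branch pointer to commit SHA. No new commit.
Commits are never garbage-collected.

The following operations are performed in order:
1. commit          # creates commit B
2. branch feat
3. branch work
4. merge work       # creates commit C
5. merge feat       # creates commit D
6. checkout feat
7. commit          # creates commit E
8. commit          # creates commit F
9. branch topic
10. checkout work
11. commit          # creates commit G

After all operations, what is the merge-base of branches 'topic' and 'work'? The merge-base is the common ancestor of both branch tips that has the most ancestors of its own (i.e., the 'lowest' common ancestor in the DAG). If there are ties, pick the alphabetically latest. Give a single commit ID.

Answer: B

Derivation:
After op 1 (commit): HEAD=main@B [main=B]
After op 2 (branch): HEAD=main@B [feat=B main=B]
After op 3 (branch): HEAD=main@B [feat=B main=B work=B]
After op 4 (merge): HEAD=main@C [feat=B main=C work=B]
After op 5 (merge): HEAD=main@D [feat=B main=D work=B]
After op 6 (checkout): HEAD=feat@B [feat=B main=D work=B]
After op 7 (commit): HEAD=feat@E [feat=E main=D work=B]
After op 8 (commit): HEAD=feat@F [feat=F main=D work=B]
After op 9 (branch): HEAD=feat@F [feat=F main=D topic=F work=B]
After op 10 (checkout): HEAD=work@B [feat=F main=D topic=F work=B]
After op 11 (commit): HEAD=work@G [feat=F main=D topic=F work=G]
ancestors(topic=F): ['A', 'B', 'E', 'F']
ancestors(work=G): ['A', 'B', 'G']
common: ['A', 'B']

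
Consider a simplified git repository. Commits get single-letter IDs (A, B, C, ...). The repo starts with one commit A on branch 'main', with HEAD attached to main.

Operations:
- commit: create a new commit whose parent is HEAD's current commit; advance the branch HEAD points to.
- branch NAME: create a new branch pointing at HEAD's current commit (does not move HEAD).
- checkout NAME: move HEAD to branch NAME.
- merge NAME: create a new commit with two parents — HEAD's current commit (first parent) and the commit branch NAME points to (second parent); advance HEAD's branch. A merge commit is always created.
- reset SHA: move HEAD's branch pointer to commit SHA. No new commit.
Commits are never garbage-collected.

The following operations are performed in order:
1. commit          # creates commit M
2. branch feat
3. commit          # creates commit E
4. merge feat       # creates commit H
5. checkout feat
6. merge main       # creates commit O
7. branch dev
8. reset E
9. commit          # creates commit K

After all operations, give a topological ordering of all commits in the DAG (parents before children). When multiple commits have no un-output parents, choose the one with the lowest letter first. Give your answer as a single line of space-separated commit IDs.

After op 1 (commit): HEAD=main@M [main=M]
After op 2 (branch): HEAD=main@M [feat=M main=M]
After op 3 (commit): HEAD=main@E [feat=M main=E]
After op 4 (merge): HEAD=main@H [feat=M main=H]
After op 5 (checkout): HEAD=feat@M [feat=M main=H]
After op 6 (merge): HEAD=feat@O [feat=O main=H]
After op 7 (branch): HEAD=feat@O [dev=O feat=O main=H]
After op 8 (reset): HEAD=feat@E [dev=O feat=E main=H]
After op 9 (commit): HEAD=feat@K [dev=O feat=K main=H]
commit A: parents=[]
commit E: parents=['M']
commit H: parents=['E', 'M']
commit K: parents=['E']
commit M: parents=['A']
commit O: parents=['M', 'H']

Answer: A M E H K O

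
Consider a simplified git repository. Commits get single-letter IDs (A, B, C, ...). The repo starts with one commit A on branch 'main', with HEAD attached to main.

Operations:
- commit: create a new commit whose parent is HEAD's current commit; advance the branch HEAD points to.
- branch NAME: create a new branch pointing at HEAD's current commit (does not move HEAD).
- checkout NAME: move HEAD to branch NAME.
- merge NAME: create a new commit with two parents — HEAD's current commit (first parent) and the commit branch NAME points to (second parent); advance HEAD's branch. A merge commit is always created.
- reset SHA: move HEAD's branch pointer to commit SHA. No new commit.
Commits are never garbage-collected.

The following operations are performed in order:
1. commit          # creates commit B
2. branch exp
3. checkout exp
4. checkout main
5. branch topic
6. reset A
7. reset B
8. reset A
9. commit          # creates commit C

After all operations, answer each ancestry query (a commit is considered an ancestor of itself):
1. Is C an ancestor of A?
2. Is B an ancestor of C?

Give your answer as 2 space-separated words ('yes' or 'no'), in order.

Answer: no no

Derivation:
After op 1 (commit): HEAD=main@B [main=B]
After op 2 (branch): HEAD=main@B [exp=B main=B]
After op 3 (checkout): HEAD=exp@B [exp=B main=B]
After op 4 (checkout): HEAD=main@B [exp=B main=B]
After op 5 (branch): HEAD=main@B [exp=B main=B topic=B]
After op 6 (reset): HEAD=main@A [exp=B main=A topic=B]
After op 7 (reset): HEAD=main@B [exp=B main=B topic=B]
After op 8 (reset): HEAD=main@A [exp=B main=A topic=B]
After op 9 (commit): HEAD=main@C [exp=B main=C topic=B]
ancestors(A) = {A}; C in? no
ancestors(C) = {A,C}; B in? no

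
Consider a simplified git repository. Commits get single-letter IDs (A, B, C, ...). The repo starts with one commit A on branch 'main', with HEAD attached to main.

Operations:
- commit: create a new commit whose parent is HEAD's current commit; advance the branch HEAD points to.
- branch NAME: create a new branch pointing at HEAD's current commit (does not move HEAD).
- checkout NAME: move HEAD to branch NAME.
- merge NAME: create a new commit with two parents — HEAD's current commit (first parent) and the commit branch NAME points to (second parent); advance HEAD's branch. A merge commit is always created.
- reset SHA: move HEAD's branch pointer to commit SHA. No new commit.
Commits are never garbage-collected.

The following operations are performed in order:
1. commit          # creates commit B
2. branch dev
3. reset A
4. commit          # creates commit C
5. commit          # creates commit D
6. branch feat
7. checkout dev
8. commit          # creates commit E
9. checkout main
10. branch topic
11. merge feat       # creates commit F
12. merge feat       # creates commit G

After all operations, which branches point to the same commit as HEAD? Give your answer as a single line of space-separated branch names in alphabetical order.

After op 1 (commit): HEAD=main@B [main=B]
After op 2 (branch): HEAD=main@B [dev=B main=B]
After op 3 (reset): HEAD=main@A [dev=B main=A]
After op 4 (commit): HEAD=main@C [dev=B main=C]
After op 5 (commit): HEAD=main@D [dev=B main=D]
After op 6 (branch): HEAD=main@D [dev=B feat=D main=D]
After op 7 (checkout): HEAD=dev@B [dev=B feat=D main=D]
After op 8 (commit): HEAD=dev@E [dev=E feat=D main=D]
After op 9 (checkout): HEAD=main@D [dev=E feat=D main=D]
After op 10 (branch): HEAD=main@D [dev=E feat=D main=D topic=D]
After op 11 (merge): HEAD=main@F [dev=E feat=D main=F topic=D]
After op 12 (merge): HEAD=main@G [dev=E feat=D main=G topic=D]

Answer: main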